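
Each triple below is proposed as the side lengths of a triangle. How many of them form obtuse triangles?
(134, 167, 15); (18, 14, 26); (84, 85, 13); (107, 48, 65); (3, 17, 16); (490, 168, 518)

3

(134,167,15): 15+134 ≤ 167, not a triangle
(18,14,26): 14²+18² = 520 < 676 = 26² → obtuse
(84,85,13): 13²+84² = 7225 = 85² → right
(107,48,65): 48²+65² = 6529 < 11449 = 107² → obtuse
(3,17,16): 3²+16² = 265 < 289 = 17² → obtuse
(490,168,518): 168²+490² = 268324 = 518² → right
3 of the 6 are obtuse.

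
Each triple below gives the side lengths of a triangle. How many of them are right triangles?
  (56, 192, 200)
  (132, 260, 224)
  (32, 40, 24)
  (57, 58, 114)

(56,192,200): 56²+192² = 40000 = 200² → right
(132,260,224): 132²+224² = 67600 = 260² → right
(32,40,24): 24²+32² = 1600 = 40² → right
(57,58,114): 57²+58² = 6613 < 12996 = 114² → obtuse
3 of the 4 are right.

3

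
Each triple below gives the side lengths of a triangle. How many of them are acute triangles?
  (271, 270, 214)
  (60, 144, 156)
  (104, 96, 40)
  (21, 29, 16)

(271,270,214): 214²+270² = 118696 > 73441 = 271² → acute
(60,144,156): 60²+144² = 24336 = 156² → right
(104,96,40): 40²+96² = 10816 = 104² → right
(21,29,16): 16²+21² = 697 < 841 = 29² → obtuse
1 of the 4 is acute.

1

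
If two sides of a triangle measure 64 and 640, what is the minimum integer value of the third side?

577

The third side must be strictly greater than |64 − 640| = 576.
The smallest integer above 576 is 577.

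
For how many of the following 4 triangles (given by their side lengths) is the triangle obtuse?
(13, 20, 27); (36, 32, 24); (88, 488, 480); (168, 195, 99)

(13,20,27): 13²+20² = 569 < 729 = 27² → obtuse
(36,32,24): 24²+32² = 1600 > 1296 = 36² → acute
(88,488,480): 88²+480² = 238144 = 488² → right
(168,195,99): 99²+168² = 38025 = 195² → right
1 of the 4 is obtuse.

1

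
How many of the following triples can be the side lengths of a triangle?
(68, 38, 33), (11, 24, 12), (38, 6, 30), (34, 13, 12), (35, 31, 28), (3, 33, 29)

2

(33,38,68): 33+38 > 68 → valid
(11,12,24): 11+12 ≤ 24 → not valid
(6,30,38): 6+30 ≤ 38 → not valid
(12,13,34): 12+13 ≤ 34 → not valid
(28,31,35): 28+31 > 35 → valid
(3,29,33): 3+29 ≤ 33 → not valid
2 of the 6 triples form a triangle.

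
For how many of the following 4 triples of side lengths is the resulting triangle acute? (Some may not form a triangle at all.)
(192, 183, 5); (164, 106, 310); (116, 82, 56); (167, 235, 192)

(192,183,5): 5+183 ≤ 192, not a triangle
(164,106,310): 106+164 ≤ 310, not a triangle
(116,82,56): 56²+82² = 9860 < 13456 = 116² → obtuse
(167,235,192): 167²+192² = 64753 > 55225 = 235² → acute
1 of the 4 is acute.

1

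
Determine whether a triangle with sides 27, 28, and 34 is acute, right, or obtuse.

Compare the square of the longest side to the sum of squares of the other two: 27² + 28² = 1513 > 1156 = 34².

acute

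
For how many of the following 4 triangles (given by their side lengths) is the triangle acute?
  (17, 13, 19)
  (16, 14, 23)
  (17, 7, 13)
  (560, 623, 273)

(17,13,19): 13²+17² = 458 > 361 = 19² → acute
(16,14,23): 14²+16² = 452 < 529 = 23² → obtuse
(17,7,13): 7²+13² = 218 < 289 = 17² → obtuse
(560,623,273): 273²+560² = 388129 = 623² → right
1 of the 4 is acute.

1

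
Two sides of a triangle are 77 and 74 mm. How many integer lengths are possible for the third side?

The third side lies in the open interval (3, 151).
Integers from 4 to 150 inclusive: 150 − 4 + 1 = 147.

147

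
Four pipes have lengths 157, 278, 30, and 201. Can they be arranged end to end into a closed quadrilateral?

Yes

A quadrilateral exists iff every side is shorter than the sum of the others — equivalently, the longest side is less than the sum of the rest.
Longest side 278 < 388 (sum of the remaining 3), so yes.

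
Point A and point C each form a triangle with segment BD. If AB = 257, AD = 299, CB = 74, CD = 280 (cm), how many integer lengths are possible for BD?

From triangle ABD: 42 < BD < 556.
From triangle CBD: 206 < BD < 354.
Intersection: 206 < BD < 354, so integers 207 through 353: 147 values.

147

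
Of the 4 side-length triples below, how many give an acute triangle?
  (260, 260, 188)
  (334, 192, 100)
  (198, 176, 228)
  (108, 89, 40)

(260,260,188): 188²+260² = 102944 > 67600 = 260² → acute
(334,192,100): 100+192 ≤ 334, not a triangle
(198,176,228): 176²+198² = 70180 > 51984 = 228² → acute
(108,89,40): 40²+89² = 9521 < 11664 = 108² → obtuse
2 of the 4 are acute.

2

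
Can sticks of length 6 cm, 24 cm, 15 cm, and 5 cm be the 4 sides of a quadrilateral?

Yes

A quadrilateral exists iff every side is shorter than the sum of the others — equivalently, the longest side is less than the sum of the rest.
Longest side 24 < 26 (sum of the remaining 3), so yes.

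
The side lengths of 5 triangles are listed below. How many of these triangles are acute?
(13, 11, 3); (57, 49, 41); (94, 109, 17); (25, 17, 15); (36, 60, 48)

(13,11,3): 3²+11² = 130 < 169 = 13² → obtuse
(57,49,41): 41²+49² = 4082 > 3249 = 57² → acute
(94,109,17): 17²+94² = 9125 < 11881 = 109² → obtuse
(25,17,15): 15²+17² = 514 < 625 = 25² → obtuse
(36,60,48): 36²+48² = 3600 = 60² → right
1 of the 5 is acute.

1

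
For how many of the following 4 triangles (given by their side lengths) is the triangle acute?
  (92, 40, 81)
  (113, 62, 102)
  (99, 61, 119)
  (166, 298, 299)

2

(92,40,81): 40²+81² = 8161 < 8464 = 92² → obtuse
(113,62,102): 62²+102² = 14248 > 12769 = 113² → acute
(99,61,119): 61²+99² = 13522 < 14161 = 119² → obtuse
(166,298,299): 166²+298² = 116360 > 89401 = 299² → acute
2 of the 4 are acute.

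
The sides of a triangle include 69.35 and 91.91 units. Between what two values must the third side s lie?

By the triangle inequality, s must be less than 69.35 + 91.91 = 161.26 and greater than |69.35 − 91.91| = 22.56.

22.56 < s < 161.26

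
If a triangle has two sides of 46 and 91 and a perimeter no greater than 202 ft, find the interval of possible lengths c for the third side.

45 < c ≤ 65

Triangle inequality alone gives 45 < c < 137.
The perimeter condition gives c ≤ 202 − 46 − 91 = 65.
Intersecting the two: 45 < c ≤ 65.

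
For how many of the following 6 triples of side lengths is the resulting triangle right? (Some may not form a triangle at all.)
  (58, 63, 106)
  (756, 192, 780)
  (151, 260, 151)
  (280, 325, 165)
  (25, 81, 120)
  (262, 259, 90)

2

(58,63,106): 58²+63² = 7333 < 11236 = 106² → obtuse
(756,192,780): 192²+756² = 608400 = 780² → right
(151,260,151): 151²+151² = 45602 < 67600 = 260² → obtuse
(280,325,165): 165²+280² = 105625 = 325² → right
(25,81,120): 25+81 ≤ 120, not a triangle
(262,259,90): 90²+259² = 75181 > 68644 = 262² → acute
2 of the 6 are right.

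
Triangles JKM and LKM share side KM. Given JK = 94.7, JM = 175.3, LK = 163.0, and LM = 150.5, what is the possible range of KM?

From triangle JKM: |94.7 − 175.3| < KM < 94.7 + 175.3, i.e. 80.6 < KM < 270.0.
From triangle LKM: 12.5 < KM < 313.5.
Both must hold, so KM lies in the intersection.

80.6 < KM < 270.0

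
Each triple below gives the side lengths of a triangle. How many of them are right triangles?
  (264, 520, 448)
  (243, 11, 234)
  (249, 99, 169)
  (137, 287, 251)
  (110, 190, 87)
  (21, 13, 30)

(264,520,448): 264²+448² = 270400 = 520² → right
(243,11,234): 11²+234² = 54877 < 59049 = 243² → obtuse
(249,99,169): 99²+169² = 38362 < 62001 = 249² → obtuse
(137,287,251): 137²+251² = 81770 < 82369 = 287² → obtuse
(110,190,87): 87²+110² = 19669 < 36100 = 190² → obtuse
(21,13,30): 13²+21² = 610 < 900 = 30² → obtuse
1 of the 6 is right.

1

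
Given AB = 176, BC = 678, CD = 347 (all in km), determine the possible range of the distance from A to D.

155 ≤ AD ≤ 1201 km

The maximum is all hops collinear in one direction: 176 + 678 + 347 = 1201.
The longest hop is 678; the others sum to 523. Folding the others back against it leaves at least 678 − 523 = 155.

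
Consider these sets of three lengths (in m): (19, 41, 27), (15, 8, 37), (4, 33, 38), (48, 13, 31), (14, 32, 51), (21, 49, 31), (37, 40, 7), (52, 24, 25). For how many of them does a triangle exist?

3

(19,27,41): 19+27 > 41 → valid
(8,15,37): 8+15 ≤ 37 → not valid
(4,33,38): 4+33 ≤ 38 → not valid
(13,31,48): 13+31 ≤ 48 → not valid
(14,32,51): 14+32 ≤ 51 → not valid
(21,31,49): 21+31 > 49 → valid
(7,37,40): 7+37 > 40 → valid
(24,25,52): 24+25 ≤ 52 → not valid
3 of the 8 triples form a triangle.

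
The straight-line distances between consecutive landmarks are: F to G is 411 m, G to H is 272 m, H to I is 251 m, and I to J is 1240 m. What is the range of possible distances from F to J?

The maximum is all hops collinear in one direction: 411 + 272 + 251 + 1240 = 2174.
The longest hop is 1240; the others sum to 934. Folding the others back against it leaves at least 1240 − 934 = 306.

306 ≤ FJ ≤ 2174 m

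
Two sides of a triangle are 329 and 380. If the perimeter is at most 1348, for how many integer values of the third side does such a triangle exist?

Triangle inequality: 51 < x < 709. Perimeter ≤ 1348 gives x ≤ 1348 − 329 − 380 = 639.
So 51 < x ≤ 639; integers 52 through 639: 588 values.

588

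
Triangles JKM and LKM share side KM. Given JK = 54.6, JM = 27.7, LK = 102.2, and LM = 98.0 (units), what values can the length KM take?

26.9 < KM < 82.3

From triangle JKM: |54.6 − 27.7| < KM < 54.6 + 27.7, i.e. 26.9 < KM < 82.3.
From triangle LKM: 4.2 < KM < 200.2.
Both must hold, so KM lies in the intersection.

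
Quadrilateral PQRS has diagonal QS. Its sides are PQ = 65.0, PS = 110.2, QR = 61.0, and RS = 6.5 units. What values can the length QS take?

From triangle PQS: |65.0 − 110.2| < QS < 65.0 + 110.2, i.e. 45.2 < QS < 175.2.
From triangle RQS: 54.5 < QS < 67.5.
Both must hold, so QS lies in the intersection.

54.5 < QS < 67.5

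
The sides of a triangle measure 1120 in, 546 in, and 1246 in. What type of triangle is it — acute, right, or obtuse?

Compare the square of the longest side to the sum of squares of the other two: 546² + 1120² = 1552516 = 1246².

right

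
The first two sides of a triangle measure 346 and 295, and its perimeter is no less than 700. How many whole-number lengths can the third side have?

Triangle inequality: 51 < x < 641. Perimeter ≥ 700 gives x ≥ 700 − 346 − 295 = 59.
So 59 ≤ x < 641; integers 59 through 640: 582 values.

582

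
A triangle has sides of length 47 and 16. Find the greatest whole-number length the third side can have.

The third side must be strictly less than 47 + 16 = 63.
The largest integer below 63 is 62.

62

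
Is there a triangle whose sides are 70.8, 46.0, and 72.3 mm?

Yes

The longest side is 72.3, and the other two sum to 116.8.
Since 116.8 > 72.3, the triangle inequality holds.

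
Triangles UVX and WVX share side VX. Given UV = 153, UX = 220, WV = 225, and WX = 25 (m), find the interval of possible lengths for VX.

200 < VX < 250

From triangle UVX: |153 − 220| < VX < 153 + 220, i.e. 67 < VX < 373.
From triangle WVX: 200 < VX < 250.
Both must hold, so VX lies in the intersection.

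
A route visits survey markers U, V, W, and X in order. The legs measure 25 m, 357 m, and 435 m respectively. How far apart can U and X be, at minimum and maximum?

53 ≤ UX ≤ 817 m

The maximum is all hops collinear in one direction: 25 + 357 + 435 = 817.
The longest hop is 435; the others sum to 382. Folding the others back against it leaves at least 435 − 382 = 53.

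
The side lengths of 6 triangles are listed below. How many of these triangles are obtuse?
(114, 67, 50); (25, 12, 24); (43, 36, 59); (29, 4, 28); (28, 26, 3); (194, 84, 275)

5

(114,67,50): 50²+67² = 6989 < 12996 = 114² → obtuse
(25,12,24): 12²+24² = 720 > 625 = 25² → acute
(43,36,59): 36²+43² = 3145 < 3481 = 59² → obtuse
(29,4,28): 4²+28² = 800 < 841 = 29² → obtuse
(28,26,3): 3²+26² = 685 < 784 = 28² → obtuse
(194,84,275): 84²+194² = 44692 < 75625 = 275² → obtuse
5 of the 6 are obtuse.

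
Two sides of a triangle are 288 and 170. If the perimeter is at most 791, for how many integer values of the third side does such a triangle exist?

215

Triangle inequality: 118 < x < 458. Perimeter ≤ 791 gives x ≤ 791 − 288 − 170 = 333.
So 118 < x ≤ 333; integers 119 through 333: 215 values.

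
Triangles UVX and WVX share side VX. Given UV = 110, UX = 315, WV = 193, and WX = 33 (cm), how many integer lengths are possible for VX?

From triangle UVX: 205 < VX < 425.
From triangle WVX: 160 < VX < 226.
Intersection: 205 < VX < 226, so integers 206 through 225: 20 values.

20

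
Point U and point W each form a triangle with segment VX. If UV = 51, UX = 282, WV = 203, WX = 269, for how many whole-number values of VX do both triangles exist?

101

From triangle UVX: 231 < VX < 333.
From triangle WVX: 66 < VX < 472.
Intersection: 231 < VX < 333, so integers 232 through 332: 101 values.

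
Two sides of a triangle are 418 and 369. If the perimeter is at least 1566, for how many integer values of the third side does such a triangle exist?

Triangle inequality: 49 < x < 787. Perimeter ≥ 1566 gives x ≥ 1566 − 418 − 369 = 779.
So 779 ≤ x < 787; integers 779 through 786: 8 values.

8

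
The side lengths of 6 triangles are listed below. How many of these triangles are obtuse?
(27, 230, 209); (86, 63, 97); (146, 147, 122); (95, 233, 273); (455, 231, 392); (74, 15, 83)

3

(27,230,209): 27²+209² = 44410 < 52900 = 230² → obtuse
(86,63,97): 63²+86² = 11365 > 9409 = 97² → acute
(146,147,122): 122²+146² = 36200 > 21609 = 147² → acute
(95,233,273): 95²+233² = 63314 < 74529 = 273² → obtuse
(455,231,392): 231²+392² = 207025 = 455² → right
(74,15,83): 15²+74² = 5701 < 6889 = 83² → obtuse
3 of the 6 are obtuse.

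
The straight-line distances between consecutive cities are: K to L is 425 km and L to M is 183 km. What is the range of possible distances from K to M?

By the triangle inequality, |425 − 183| ≤ KM ≤ 425 + 183.

242 ≤ KM ≤ 608 km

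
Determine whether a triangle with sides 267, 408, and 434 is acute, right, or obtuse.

acute

Compare the square of the longest side to the sum of squares of the other two: 267² + 408² = 237753 > 188356 = 434².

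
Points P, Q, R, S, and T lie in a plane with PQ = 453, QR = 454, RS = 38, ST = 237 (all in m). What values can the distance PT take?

0 ≤ PT ≤ 1182 m

The maximum is all hops collinear in one direction: 453 + 454 + 38 + 237 = 1182.
The longest hop is 454; the others sum to 728. Since 454 ≤ 728, the path can fold back on itself completely, so the minimum distance is 0.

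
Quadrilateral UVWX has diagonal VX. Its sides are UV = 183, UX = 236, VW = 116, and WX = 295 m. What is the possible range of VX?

From triangle UVX: |183 − 236| < VX < 183 + 236, i.e. 53 < VX < 419.
From triangle WVX: 179 < VX < 411.
Both must hold, so VX lies in the intersection.

179 < VX < 411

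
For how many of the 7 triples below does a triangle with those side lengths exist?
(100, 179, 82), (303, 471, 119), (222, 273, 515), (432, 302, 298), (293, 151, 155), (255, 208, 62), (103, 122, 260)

(82,100,179): 82+100 > 179 → valid
(119,303,471): 119+303 ≤ 471 → not valid
(222,273,515): 222+273 ≤ 515 → not valid
(298,302,432): 298+302 > 432 → valid
(151,155,293): 151+155 > 293 → valid
(62,208,255): 62+208 > 255 → valid
(103,122,260): 103+122 ≤ 260 → not valid
4 of the 7 triples form a triangle.

4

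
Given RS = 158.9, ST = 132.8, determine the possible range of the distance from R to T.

26.1 ≤ RT ≤ 291.7

By the triangle inequality, |158.9 − 132.8| ≤ RT ≤ 158.9 + 132.8.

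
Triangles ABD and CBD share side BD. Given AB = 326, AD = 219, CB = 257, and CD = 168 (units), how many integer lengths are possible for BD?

317

From triangle ABD: 107 < BD < 545.
From triangle CBD: 89 < BD < 425.
Intersection: 107 < BD < 425, so integers 108 through 424: 317 values.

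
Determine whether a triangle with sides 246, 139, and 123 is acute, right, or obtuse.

obtuse

Compare the square of the longest side to the sum of squares of the other two: 123² + 139² = 34450 < 60516 = 246².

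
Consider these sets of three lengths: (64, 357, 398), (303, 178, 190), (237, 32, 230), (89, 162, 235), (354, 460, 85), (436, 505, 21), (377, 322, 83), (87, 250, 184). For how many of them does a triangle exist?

6

(64,357,398): 64+357 > 398 → valid
(178,190,303): 178+190 > 303 → valid
(32,230,237): 32+230 > 237 → valid
(89,162,235): 89+162 > 235 → valid
(85,354,460): 85+354 ≤ 460 → not valid
(21,436,505): 21+436 ≤ 505 → not valid
(83,322,377): 83+322 > 377 → valid
(87,184,250): 87+184 > 250 → valid
6 of the 8 triples form a triangle.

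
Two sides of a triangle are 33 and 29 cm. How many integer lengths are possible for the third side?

57

The third side lies in the open interval (4, 62).
Integers from 5 to 61 inclusive: 61 − 5 + 1 = 57.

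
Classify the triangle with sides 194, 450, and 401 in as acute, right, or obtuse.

obtuse

Compare the square of the longest side to the sum of squares of the other two: 194² + 401² = 198437 < 202500 = 450².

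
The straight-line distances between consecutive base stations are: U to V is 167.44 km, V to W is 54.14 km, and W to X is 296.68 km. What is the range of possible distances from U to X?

75.10 ≤ UX ≤ 518.26 km

The maximum is all hops collinear in one direction: 167.44 + 54.14 + 296.68 = 518.26.
The longest hop is 296.68; the others sum to 221.58. Folding the others back against it leaves at least 296.68 − 221.58 = 75.10.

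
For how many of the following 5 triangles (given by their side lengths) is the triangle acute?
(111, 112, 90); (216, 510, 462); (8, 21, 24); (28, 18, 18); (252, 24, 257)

(111,112,90): 90²+111² = 20421 > 12544 = 112² → acute
(216,510,462): 216²+462² = 260100 = 510² → right
(8,21,24): 8²+21² = 505 < 576 = 24² → obtuse
(28,18,18): 18²+18² = 648 < 784 = 28² → obtuse
(252,24,257): 24²+252² = 64080 < 66049 = 257² → obtuse
1 of the 5 is acute.

1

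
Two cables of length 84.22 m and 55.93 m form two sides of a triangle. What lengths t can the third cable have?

28.29 < t < 140.15

By the triangle inequality, t must be less than 84.22 + 55.93 = 140.15 and greater than |84.22 − 55.93| = 28.29.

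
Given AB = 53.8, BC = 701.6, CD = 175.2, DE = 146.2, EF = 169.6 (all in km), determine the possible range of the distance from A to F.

The maximum is all hops collinear in one direction: 53.8 + 701.6 + 175.2 + 146.2 + 169.6 = 1246.4.
The longest hop is 701.6; the others sum to 544.8. Folding the others back against it leaves at least 701.6 − 544.8 = 156.8.

156.8 ≤ AF ≤ 1246.4 km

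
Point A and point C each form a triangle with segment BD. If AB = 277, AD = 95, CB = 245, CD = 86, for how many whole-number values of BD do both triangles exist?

148

From triangle ABD: 182 < BD < 372.
From triangle CBD: 159 < BD < 331.
Intersection: 182 < BD < 331, so integers 183 through 330: 148 values.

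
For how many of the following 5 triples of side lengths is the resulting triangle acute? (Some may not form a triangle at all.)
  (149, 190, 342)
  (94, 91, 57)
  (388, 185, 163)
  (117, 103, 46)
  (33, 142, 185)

(149,190,342): 149+190 ≤ 342, not a triangle
(94,91,57): 57²+91² = 11530 > 8836 = 94² → acute
(388,185,163): 163+185 ≤ 388, not a triangle
(117,103,46): 46²+103² = 12725 < 13689 = 117² → obtuse
(33,142,185): 33+142 ≤ 185, not a triangle
1 of the 5 is acute.

1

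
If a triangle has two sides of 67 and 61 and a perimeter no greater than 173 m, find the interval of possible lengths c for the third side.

6 < c ≤ 45

Triangle inequality alone gives 6 < c < 128.
The perimeter condition gives c ≤ 173 − 67 − 61 = 45.
Intersecting the two: 6 < c ≤ 45.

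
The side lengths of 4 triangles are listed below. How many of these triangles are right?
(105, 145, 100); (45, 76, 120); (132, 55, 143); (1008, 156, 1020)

3

(105,145,100): 100²+105² = 21025 = 145² → right
(45,76,120): 45²+76² = 7801 < 14400 = 120² → obtuse
(132,55,143): 55²+132² = 20449 = 143² → right
(1008,156,1020): 156²+1008² = 1040400 = 1020² → right
3 of the 4 are right.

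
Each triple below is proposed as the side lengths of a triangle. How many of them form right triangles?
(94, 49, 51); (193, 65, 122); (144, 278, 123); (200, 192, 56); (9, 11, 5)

1

(94,49,51): 49²+51² = 5002 < 8836 = 94² → obtuse
(193,65,122): 65+122 ≤ 193, not a triangle
(144,278,123): 123+144 ≤ 278, not a triangle
(200,192,56): 56²+192² = 40000 = 200² → right
(9,11,5): 5²+9² = 106 < 121 = 11² → obtuse
1 of the 5 is right.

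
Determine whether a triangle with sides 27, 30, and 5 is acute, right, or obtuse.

Compare the square of the longest side to the sum of squares of the other two: 5² + 27² = 754 < 900 = 30².

obtuse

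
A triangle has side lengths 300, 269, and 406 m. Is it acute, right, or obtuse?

Compare the square of the longest side to the sum of squares of the other two: 269² + 300² = 162361 < 164836 = 406².

obtuse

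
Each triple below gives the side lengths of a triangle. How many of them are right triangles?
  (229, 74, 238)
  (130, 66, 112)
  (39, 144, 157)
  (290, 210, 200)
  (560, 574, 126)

3

(229,74,238): 74²+229² = 57917 > 56644 = 238² → acute
(130,66,112): 66²+112² = 16900 = 130² → right
(39,144,157): 39²+144² = 22257 < 24649 = 157² → obtuse
(290,210,200): 200²+210² = 84100 = 290² → right
(560,574,126): 126²+560² = 329476 = 574² → right
3 of the 5 are right.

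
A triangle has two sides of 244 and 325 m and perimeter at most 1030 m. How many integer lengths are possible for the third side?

380

Triangle inequality: 81 < x < 569. Perimeter ≤ 1030 gives x ≤ 1030 − 244 − 325 = 461.
So 81 < x ≤ 461; integers 82 through 461: 380 values.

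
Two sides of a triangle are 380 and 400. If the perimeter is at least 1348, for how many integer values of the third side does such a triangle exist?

212

Triangle inequality: 20 < x < 780. Perimeter ≥ 1348 gives x ≥ 1348 − 380 − 400 = 568.
So 568 ≤ x < 780; integers 568 through 779: 212 values.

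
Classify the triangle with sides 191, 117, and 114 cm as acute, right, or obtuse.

Compare the square of the longest side to the sum of squares of the other two: 114² + 117² = 26685 < 36481 = 191².

obtuse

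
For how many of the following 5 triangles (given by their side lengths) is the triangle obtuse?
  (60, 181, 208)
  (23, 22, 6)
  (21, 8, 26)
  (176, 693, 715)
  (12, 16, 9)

4

(60,181,208): 60²+181² = 36361 < 43264 = 208² → obtuse
(23,22,6): 6²+22² = 520 < 529 = 23² → obtuse
(21,8,26): 8²+21² = 505 < 676 = 26² → obtuse
(176,693,715): 176²+693² = 511225 = 715² → right
(12,16,9): 9²+12² = 225 < 256 = 16² → obtuse
4 of the 5 are obtuse.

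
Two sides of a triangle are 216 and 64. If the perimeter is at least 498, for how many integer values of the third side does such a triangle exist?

62

Triangle inequality: 152 < x < 280. Perimeter ≥ 498 gives x ≥ 498 − 216 − 64 = 218.
So 218 ≤ x < 280; integers 218 through 279: 62 values.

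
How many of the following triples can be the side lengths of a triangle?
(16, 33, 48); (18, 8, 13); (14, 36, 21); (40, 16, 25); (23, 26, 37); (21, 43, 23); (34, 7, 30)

(16,33,48): 16+33 > 48 → valid
(8,13,18): 8+13 > 18 → valid
(14,21,36): 14+21 ≤ 36 → not valid
(16,25,40): 16+25 > 40 → valid
(23,26,37): 23+26 > 37 → valid
(21,23,43): 21+23 > 43 → valid
(7,30,34): 7+30 > 34 → valid
6 of the 7 triples form a triangle.

6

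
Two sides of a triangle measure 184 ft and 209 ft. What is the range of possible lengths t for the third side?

By the triangle inequality, t must be less than 184 + 209 = 393 and greater than |184 − 209| = 25.

25 < t < 393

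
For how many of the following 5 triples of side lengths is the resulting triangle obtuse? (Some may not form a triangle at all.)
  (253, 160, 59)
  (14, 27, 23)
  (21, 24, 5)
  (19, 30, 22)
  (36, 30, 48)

4

(253,160,59): 59+160 ≤ 253, not a triangle
(14,27,23): 14²+23² = 725 < 729 = 27² → obtuse
(21,24,5): 5²+21² = 466 < 576 = 24² → obtuse
(19,30,22): 19²+22² = 845 < 900 = 30² → obtuse
(36,30,48): 30²+36² = 2196 < 2304 = 48² → obtuse
4 of the 5 are obtuse.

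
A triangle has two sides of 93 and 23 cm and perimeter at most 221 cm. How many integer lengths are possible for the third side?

Triangle inequality: 70 < x < 116. Perimeter ≤ 221 gives x ≤ 221 − 93 − 23 = 105.
So 70 < x ≤ 105; integers 71 through 105: 35 values.

35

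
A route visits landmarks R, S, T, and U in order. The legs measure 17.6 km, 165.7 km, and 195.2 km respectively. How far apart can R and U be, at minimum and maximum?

11.9 ≤ RU ≤ 378.5 km

The maximum is all hops collinear in one direction: 17.6 + 165.7 + 195.2 = 378.5.
The longest hop is 195.2; the others sum to 183.3. Folding the others back against it leaves at least 195.2 − 183.3 = 11.9.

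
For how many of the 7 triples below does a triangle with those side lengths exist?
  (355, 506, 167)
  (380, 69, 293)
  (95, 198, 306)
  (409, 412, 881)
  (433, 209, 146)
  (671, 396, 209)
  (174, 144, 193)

(167,355,506): 167+355 > 506 → valid
(69,293,380): 69+293 ≤ 380 → not valid
(95,198,306): 95+198 ≤ 306 → not valid
(409,412,881): 409+412 ≤ 881 → not valid
(146,209,433): 146+209 ≤ 433 → not valid
(209,396,671): 209+396 ≤ 671 → not valid
(144,174,193): 144+174 > 193 → valid
2 of the 7 triples form a triangle.

2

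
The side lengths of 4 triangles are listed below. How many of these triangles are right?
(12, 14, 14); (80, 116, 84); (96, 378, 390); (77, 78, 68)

2

(12,14,14): 12²+14² = 340 > 196 = 14² → acute
(80,116,84): 80²+84² = 13456 = 116² → right
(96,378,390): 96²+378² = 152100 = 390² → right
(77,78,68): 68²+77² = 10553 > 6084 = 78² → acute
2 of the 4 are right.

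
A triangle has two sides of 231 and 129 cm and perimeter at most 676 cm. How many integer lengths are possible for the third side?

214

Triangle inequality: 102 < x < 360. Perimeter ≤ 676 gives x ≤ 676 − 231 − 129 = 316.
So 102 < x ≤ 316; integers 103 through 316: 214 values.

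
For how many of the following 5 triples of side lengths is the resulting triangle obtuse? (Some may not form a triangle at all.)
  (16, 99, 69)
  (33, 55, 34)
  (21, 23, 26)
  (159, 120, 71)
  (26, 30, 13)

3

(16,99,69): 16+69 ≤ 99, not a triangle
(33,55,34): 33²+34² = 2245 < 3025 = 55² → obtuse
(21,23,26): 21²+23² = 970 > 676 = 26² → acute
(159,120,71): 71²+120² = 19441 < 25281 = 159² → obtuse
(26,30,13): 13²+26² = 845 < 900 = 30² → obtuse
3 of the 5 are obtuse.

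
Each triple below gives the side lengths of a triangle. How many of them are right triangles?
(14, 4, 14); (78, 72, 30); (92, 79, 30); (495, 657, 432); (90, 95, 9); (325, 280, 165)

(14,4,14): 4²+14² = 212 > 196 = 14² → acute
(78,72,30): 30²+72² = 6084 = 78² → right
(92,79,30): 30²+79² = 7141 < 8464 = 92² → obtuse
(495,657,432): 432²+495² = 431649 = 657² → right
(90,95,9): 9²+90² = 8181 < 9025 = 95² → obtuse
(325,280,165): 165²+280² = 105625 = 325² → right
3 of the 6 are right.

3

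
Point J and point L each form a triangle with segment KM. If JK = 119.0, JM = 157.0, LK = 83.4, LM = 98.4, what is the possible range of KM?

From triangle JKM: |119.0 − 157.0| < KM < 119.0 + 157.0, i.e. 38.0 < KM < 276.0.
From triangle LKM: 15.0 < KM < 181.8.
Both must hold, so KM lies in the intersection.

38.0 < KM < 181.8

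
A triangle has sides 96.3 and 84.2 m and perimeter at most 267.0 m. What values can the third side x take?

12.1 < x ≤ 86.5 m

Triangle inequality alone gives 12.1 < x < 180.5.
The perimeter condition gives x ≤ 267.0 − 96.3 − 84.2 = 86.5.
Intersecting the two: 12.1 < x ≤ 86.5.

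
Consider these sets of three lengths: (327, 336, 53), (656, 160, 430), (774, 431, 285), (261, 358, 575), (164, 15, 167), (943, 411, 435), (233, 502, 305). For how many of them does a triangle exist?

(53,327,336): 53+327 > 336 → valid
(160,430,656): 160+430 ≤ 656 → not valid
(285,431,774): 285+431 ≤ 774 → not valid
(261,358,575): 261+358 > 575 → valid
(15,164,167): 15+164 > 167 → valid
(411,435,943): 411+435 ≤ 943 → not valid
(233,305,502): 233+305 > 502 → valid
4 of the 7 triples form a triangle.

4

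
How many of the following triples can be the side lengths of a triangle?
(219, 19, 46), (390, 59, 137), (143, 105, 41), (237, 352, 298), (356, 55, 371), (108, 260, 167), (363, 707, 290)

4

(19,46,219): 19+46 ≤ 219 → not valid
(59,137,390): 59+137 ≤ 390 → not valid
(41,105,143): 41+105 > 143 → valid
(237,298,352): 237+298 > 352 → valid
(55,356,371): 55+356 > 371 → valid
(108,167,260): 108+167 > 260 → valid
(290,363,707): 290+363 ≤ 707 → not valid
4 of the 7 triples form a triangle.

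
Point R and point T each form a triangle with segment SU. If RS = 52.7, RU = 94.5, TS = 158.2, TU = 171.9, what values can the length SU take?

From triangle RSU: |52.7 − 94.5| < SU < 52.7 + 94.5, i.e. 41.8 < SU < 147.2.
From triangle TSU: 13.7 < SU < 330.1.
Both must hold, so SU lies in the intersection.

41.8 < SU < 147.2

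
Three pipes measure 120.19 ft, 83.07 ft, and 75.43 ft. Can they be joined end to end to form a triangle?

Yes

The longest side is 120.19, and the other two sum to 158.50.
Since 158.50 > 120.19, the triangle inequality holds.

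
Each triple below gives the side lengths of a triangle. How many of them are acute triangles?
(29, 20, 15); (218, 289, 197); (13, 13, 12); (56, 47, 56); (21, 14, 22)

4

(29,20,15): 15²+20² = 625 < 841 = 29² → obtuse
(218,289,197): 197²+218² = 86333 > 83521 = 289² → acute
(13,13,12): 12²+13² = 313 > 169 = 13² → acute
(56,47,56): 47²+56² = 5345 > 3136 = 56² → acute
(21,14,22): 14²+21² = 637 > 484 = 22² → acute
4 of the 5 are acute.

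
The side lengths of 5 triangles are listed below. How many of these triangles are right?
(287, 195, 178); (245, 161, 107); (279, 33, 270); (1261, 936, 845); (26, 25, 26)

(287,195,178): 178²+195² = 69709 < 82369 = 287² → obtuse
(245,161,107): 107²+161² = 37370 < 60025 = 245² → obtuse
(279,33,270): 33²+270² = 73989 < 77841 = 279² → obtuse
(1261,936,845): 845²+936² = 1590121 = 1261² → right
(26,25,26): 25²+26² = 1301 > 676 = 26² → acute
1 of the 5 is right.

1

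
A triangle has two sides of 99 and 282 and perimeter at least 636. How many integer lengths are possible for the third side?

126

Triangle inequality: 183 < x < 381. Perimeter ≥ 636 gives x ≥ 636 − 99 − 282 = 255.
So 255 ≤ x < 381; integers 255 through 380: 126 values.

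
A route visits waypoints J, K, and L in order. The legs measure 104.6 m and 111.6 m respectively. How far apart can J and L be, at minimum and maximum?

By the triangle inequality, |104.6 − 111.6| ≤ JL ≤ 104.6 + 111.6.

7.0 ≤ JL ≤ 216.2 m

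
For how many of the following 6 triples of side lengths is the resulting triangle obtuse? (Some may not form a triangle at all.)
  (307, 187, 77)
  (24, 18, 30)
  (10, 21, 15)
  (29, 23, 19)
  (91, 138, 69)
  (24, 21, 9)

(307,187,77): 77+187 ≤ 307, not a triangle
(24,18,30): 18²+24² = 900 = 30² → right
(10,21,15): 10²+15² = 325 < 441 = 21² → obtuse
(29,23,19): 19²+23² = 890 > 841 = 29² → acute
(91,138,69): 69²+91² = 13042 < 19044 = 138² → obtuse
(24,21,9): 9²+21² = 522 < 576 = 24² → obtuse
3 of the 6 are obtuse.

3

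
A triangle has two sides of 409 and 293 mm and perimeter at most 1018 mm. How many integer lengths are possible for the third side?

200

Triangle inequality: 116 < x < 702. Perimeter ≤ 1018 gives x ≤ 1018 − 409 − 293 = 316.
So 116 < x ≤ 316; integers 117 through 316: 200 values.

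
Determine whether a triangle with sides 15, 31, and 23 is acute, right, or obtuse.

obtuse

Compare the square of the longest side to the sum of squares of the other two: 15² + 23² = 754 < 961 = 31².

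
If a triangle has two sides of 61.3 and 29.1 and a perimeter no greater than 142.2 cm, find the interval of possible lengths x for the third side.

Triangle inequality alone gives 32.2 < x < 90.4.
The perimeter condition gives x ≤ 142.2 − 61.3 − 29.1 = 51.8.
Intersecting the two: 32.2 < x ≤ 51.8.

32.2 < x ≤ 51.8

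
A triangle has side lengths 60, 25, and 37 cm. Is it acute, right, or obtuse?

Compare the square of the longest side to the sum of squares of the other two: 25² + 37² = 1994 < 3600 = 60².

obtuse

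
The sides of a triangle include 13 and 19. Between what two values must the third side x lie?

6 < x < 32

By the triangle inequality, x must be less than 13 + 19 = 32 and greater than |13 − 19| = 6.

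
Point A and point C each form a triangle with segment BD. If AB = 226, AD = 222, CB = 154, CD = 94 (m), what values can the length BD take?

From triangle ABD: |226 − 222| < BD < 226 + 222, i.e. 4 < BD < 448.
From triangle CBD: 60 < BD < 248.
Both must hold, so BD lies in the intersection.

60 < BD < 248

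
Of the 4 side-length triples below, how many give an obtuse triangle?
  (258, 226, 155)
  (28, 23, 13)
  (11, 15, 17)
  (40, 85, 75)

1

(258,226,155): 155²+226² = 75101 > 66564 = 258² → acute
(28,23,13): 13²+23² = 698 < 784 = 28² → obtuse
(11,15,17): 11²+15² = 346 > 289 = 17² → acute
(40,85,75): 40²+75² = 7225 = 85² → right
1 of the 4 is obtuse.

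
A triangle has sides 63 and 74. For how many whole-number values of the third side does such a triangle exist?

The third side lies in the open interval (11, 137).
Integers from 12 to 136 inclusive: 136 − 12 + 1 = 125.

125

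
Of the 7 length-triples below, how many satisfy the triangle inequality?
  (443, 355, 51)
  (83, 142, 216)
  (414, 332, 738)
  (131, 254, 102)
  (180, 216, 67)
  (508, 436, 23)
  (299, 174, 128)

(51,355,443): 51+355 ≤ 443 → not valid
(83,142,216): 83+142 > 216 → valid
(332,414,738): 332+414 > 738 → valid
(102,131,254): 102+131 ≤ 254 → not valid
(67,180,216): 67+180 > 216 → valid
(23,436,508): 23+436 ≤ 508 → not valid
(128,174,299): 128+174 > 299 → valid
4 of the 7 triples form a triangle.

4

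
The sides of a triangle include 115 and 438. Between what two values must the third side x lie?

323 < x < 553

By the triangle inequality, x must be less than 115 + 438 = 553 and greater than |115 − 438| = 323.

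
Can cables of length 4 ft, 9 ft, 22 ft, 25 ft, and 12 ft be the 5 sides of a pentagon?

Yes

A pentagon exists iff every side is shorter than the sum of the others — equivalently, the longest side is less than the sum of the rest.
Longest side 25 < 47 (sum of the remaining 4), so yes.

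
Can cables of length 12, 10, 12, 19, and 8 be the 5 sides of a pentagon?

A pentagon exists iff every side is shorter than the sum of the others — equivalently, the longest side is less than the sum of the rest.
Longest side 19 < 42 (sum of the remaining 4), so yes.

Yes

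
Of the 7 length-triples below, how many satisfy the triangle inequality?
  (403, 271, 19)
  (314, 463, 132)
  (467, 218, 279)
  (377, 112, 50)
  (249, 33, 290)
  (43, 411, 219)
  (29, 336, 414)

1

(19,271,403): 19+271 ≤ 403 → not valid
(132,314,463): 132+314 ≤ 463 → not valid
(218,279,467): 218+279 > 467 → valid
(50,112,377): 50+112 ≤ 377 → not valid
(33,249,290): 33+249 ≤ 290 → not valid
(43,219,411): 43+219 ≤ 411 → not valid
(29,336,414): 29+336 ≤ 414 → not valid
1 of the 7 triples forms a triangle.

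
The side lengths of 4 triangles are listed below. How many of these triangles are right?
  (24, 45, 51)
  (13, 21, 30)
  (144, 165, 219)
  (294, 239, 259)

2

(24,45,51): 24²+45² = 2601 = 51² → right
(13,21,30): 13²+21² = 610 < 900 = 30² → obtuse
(144,165,219): 144²+165² = 47961 = 219² → right
(294,239,259): 239²+259² = 124202 > 86436 = 294² → acute
2 of the 4 are right.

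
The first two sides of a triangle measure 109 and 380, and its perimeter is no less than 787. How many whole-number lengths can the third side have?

191

Triangle inequality: 271 < x < 489. Perimeter ≥ 787 gives x ≥ 787 − 109 − 380 = 298.
So 298 ≤ x < 489; integers 298 through 488: 191 values.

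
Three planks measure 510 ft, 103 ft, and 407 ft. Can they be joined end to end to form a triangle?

The two shorter sides sum to 510, exactly equal to the longest side 510.
That gives only a degenerate (flat) triangle — the inequality must be strict.

No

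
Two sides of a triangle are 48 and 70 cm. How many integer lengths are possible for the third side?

The third side lies in the open interval (22, 118).
Integers from 23 to 117 inclusive: 117 − 23 + 1 = 95.

95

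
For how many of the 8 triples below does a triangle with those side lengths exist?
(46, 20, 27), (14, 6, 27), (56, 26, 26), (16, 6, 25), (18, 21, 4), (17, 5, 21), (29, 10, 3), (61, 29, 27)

(20,27,46): 20+27 > 46 → valid
(6,14,27): 6+14 ≤ 27 → not valid
(26,26,56): 26+26 ≤ 56 → not valid
(6,16,25): 6+16 ≤ 25 → not valid
(4,18,21): 4+18 > 21 → valid
(5,17,21): 5+17 > 21 → valid
(3,10,29): 3+10 ≤ 29 → not valid
(27,29,61): 27+29 ≤ 61 → not valid
3 of the 8 triples form a triangle.

3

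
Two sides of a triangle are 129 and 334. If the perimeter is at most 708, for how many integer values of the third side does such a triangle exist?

40

Triangle inequality: 205 < x < 463. Perimeter ≤ 708 gives x ≤ 708 − 129 − 334 = 245.
So 205 < x ≤ 245; integers 206 through 245: 40 values.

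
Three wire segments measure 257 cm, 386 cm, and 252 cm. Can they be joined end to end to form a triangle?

The longest side is 386, and the other two sum to 509.
Since 509 > 386, the triangle inequality holds.

Yes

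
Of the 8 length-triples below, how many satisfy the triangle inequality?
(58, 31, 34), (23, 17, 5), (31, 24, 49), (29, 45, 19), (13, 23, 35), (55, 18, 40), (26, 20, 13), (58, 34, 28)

7

(31,34,58): 31+34 > 58 → valid
(5,17,23): 5+17 ≤ 23 → not valid
(24,31,49): 24+31 > 49 → valid
(19,29,45): 19+29 > 45 → valid
(13,23,35): 13+23 > 35 → valid
(18,40,55): 18+40 > 55 → valid
(13,20,26): 13+20 > 26 → valid
(28,34,58): 28+34 > 58 → valid
7 of the 8 triples form a triangle.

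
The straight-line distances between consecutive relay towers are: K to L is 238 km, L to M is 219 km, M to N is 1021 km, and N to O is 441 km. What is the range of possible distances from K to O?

123 ≤ KO ≤ 1919 km

The maximum is all hops collinear in one direction: 238 + 219 + 1021 + 441 = 1919.
The longest hop is 1021; the others sum to 898. Folding the others back against it leaves at least 1021 − 898 = 123.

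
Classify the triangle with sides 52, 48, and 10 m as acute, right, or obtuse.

Compare the square of the longest side to the sum of squares of the other two: 10² + 48² = 2404 < 2704 = 52².

obtuse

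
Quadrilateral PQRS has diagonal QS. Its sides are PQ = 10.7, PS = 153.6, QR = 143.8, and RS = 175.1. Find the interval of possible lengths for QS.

From triangle PQS: |10.7 − 153.6| < QS < 10.7 + 153.6, i.e. 142.9 < QS < 164.3.
From triangle RQS: 31.3 < QS < 318.9.
Both must hold, so QS lies in the intersection.

142.9 < QS < 164.3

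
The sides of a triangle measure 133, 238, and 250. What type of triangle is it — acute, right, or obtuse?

Compare the square of the longest side to the sum of squares of the other two: 133² + 238² = 74333 > 62500 = 250².

acute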